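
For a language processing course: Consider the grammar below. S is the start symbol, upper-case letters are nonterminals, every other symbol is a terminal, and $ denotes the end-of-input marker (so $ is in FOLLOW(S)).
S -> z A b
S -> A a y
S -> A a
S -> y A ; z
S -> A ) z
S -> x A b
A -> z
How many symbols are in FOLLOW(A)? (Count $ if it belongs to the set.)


S is the start symbol and does not occur in any rule body, so FOLLOW(S) = {$}.
Examining every occurrence of A in a rule body:
  S -> z A b : A is followed by terminal 'b' -> add 'b'
  S -> A a y : A is followed by terminal 'a' -> add 'a'
  S -> A a : A is followed by terminal 'a' -> add 'a' (already in the set)
  S -> y A ; z : A is followed by terminal ';' -> add ';'
  S -> A ) z : A is followed by terminal ')' -> add ')'
  S -> x A b : A is followed by terminal 'b' -> add 'b' (already in the set)
  A -> z : A does not occur in the body -> contributes nothing
FOLLOW(A) = {), ;, a, b}
Count: 4

4


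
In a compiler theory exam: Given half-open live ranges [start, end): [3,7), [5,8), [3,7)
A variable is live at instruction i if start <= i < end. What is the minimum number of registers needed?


Live ranges:
  Var0: [3, 7)
  Var1: [5, 8)
  Var2: [3, 7)
Sweep-line events (position, delta, active):
  pos=3 start -> active=1
  pos=3 start -> active=2
  pos=5 start -> active=3
  pos=7 end -> active=2
  pos=7 end -> active=1
  pos=8 end -> active=0
Maximum simultaneous active: 3
Minimum registers needed: 3

3


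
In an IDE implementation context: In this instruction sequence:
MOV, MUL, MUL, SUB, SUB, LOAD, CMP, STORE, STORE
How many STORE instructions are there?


Scanning instruction sequence for STORE:
  Position 1: MOV
  Position 2: MUL
  Position 3: MUL
  Position 4: SUB
  Position 5: SUB
  Position 6: LOAD
  Position 7: CMP
  Position 8: STORE <- MATCH
  Position 9: STORE <- MATCH
Matches at positions: [8, 9]
Total STORE count: 2

2


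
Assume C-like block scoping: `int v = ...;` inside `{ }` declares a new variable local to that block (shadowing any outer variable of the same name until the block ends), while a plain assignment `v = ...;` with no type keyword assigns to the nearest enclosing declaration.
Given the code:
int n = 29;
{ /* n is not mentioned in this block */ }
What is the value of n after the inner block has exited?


Analyzing scoping rules:
Outer scope: declares n = 29
Inner block: n is neither redeclared nor assigned -> unchanged
After the block -> 29
Result: 29

29


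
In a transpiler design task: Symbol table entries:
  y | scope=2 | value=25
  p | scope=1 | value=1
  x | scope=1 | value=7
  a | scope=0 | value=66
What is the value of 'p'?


Searching symbol table for 'p':
  y | scope=2 | value=25
  p | scope=1 | value=1 <- MATCH
  x | scope=1 | value=7
  a | scope=0 | value=66
Found 'p' at scope 1 with value 1

1


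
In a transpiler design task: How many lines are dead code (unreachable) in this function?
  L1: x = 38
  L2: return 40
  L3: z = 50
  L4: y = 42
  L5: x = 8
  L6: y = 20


Analyzing control flow:
  L1: reachable (before return)
  L2: reachable (return statement)
  L3: DEAD (after return at L2)
  L4: DEAD (after return at L2)
  L5: DEAD (after return at L2)
  L6: DEAD (after return at L2)
Return at L2, total lines = 6
Dead lines: L3 through L6
Count: 4

4


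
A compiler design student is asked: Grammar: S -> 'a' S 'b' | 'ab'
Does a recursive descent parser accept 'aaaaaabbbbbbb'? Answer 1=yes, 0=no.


Grammar accepts strings of the form a^n b^n (n >= 1)
Word: 'aaaaaabbbbbbb'
Counting: 6 a's and 7 b's
Check: 6 == 7? No
Mismatch: a-count != b-count
Rejected

0


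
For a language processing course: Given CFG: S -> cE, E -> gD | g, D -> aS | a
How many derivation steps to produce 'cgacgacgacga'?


Grammar: S -> cE, E -> gD | g, D -> aS | a
Deriving 'cgacgacgacga':
Step 1: S -> cE => cE
Step 2: E -> gD => cgD
Step 3: D -> aS => cgaS
Step 4: S -> cE => cgacE
Step 5: E -> gD => cgacgD
Step 6: D -> aS => cgacgaS
Step 7: S -> cE => cgacgacE
Step 8: E -> gD => cgacgacgD
Step 9: D -> aS => cgacgacgaS
Step 10: S -> cE => cgacgacgacE
Step 11: E -> gD => cgacgacgacgD
Step 12: D -> a => cgacgacgacga
Total derivation steps: 12

12


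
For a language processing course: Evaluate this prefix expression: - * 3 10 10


Parsing prefix expression: - * 3 10 10
Step 1: Innermost operation '* 3 10'
  3 * 10 = 30
Step 2: Outer operation '- [30] 10'
  30 - 10 = 20

20


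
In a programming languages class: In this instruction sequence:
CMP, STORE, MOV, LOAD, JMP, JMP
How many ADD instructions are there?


Scanning instruction sequence for ADD:
  Position 1: CMP
  Position 2: STORE
  Position 3: MOV
  Position 4: LOAD
  Position 5: JMP
  Position 6: JMP
Matches at positions: []
Total ADD count: 0

0


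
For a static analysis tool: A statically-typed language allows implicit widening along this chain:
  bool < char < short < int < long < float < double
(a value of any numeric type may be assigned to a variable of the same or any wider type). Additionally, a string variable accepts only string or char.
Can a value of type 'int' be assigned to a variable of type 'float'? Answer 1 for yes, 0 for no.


Target variable type: float
Source value type: int
Numeric ranks: int=3, float=5
Widening allowed iff rank(source) <= rank(target): 3 <= 5? Yes
Result: 1

1


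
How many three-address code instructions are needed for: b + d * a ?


Expression: b + d * a
Generating three-address code (respecting * over +/- precedence):
  Instruction 1: t1 = d * a
  Instruction 2: t2 = b + t1
Total instructions: 2

2


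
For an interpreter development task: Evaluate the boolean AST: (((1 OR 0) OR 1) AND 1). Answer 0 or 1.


Step 1: Evaluate inner node
  1 OR 0 = 1
Step 2: Evaluate next node
  1 OR 1 = 1
Step 3: Evaluate root node
  1 AND 1 = 1

1


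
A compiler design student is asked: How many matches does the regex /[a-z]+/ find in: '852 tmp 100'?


Pattern: /[a-z]+/ (identifiers)
Input: '852 tmp 100'
Scanning for matches:
  Match 1: 'tmp'
Total matches: 1

1


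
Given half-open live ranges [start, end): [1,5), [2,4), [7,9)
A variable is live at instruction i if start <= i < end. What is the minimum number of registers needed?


Live ranges:
  Var0: [1, 5)
  Var1: [2, 4)
  Var2: [7, 9)
Sweep-line events (position, delta, active):
  pos=1 start -> active=1
  pos=2 start -> active=2
  pos=4 end -> active=1
  pos=5 end -> active=0
  pos=7 start -> active=1
  pos=9 end -> active=0
Maximum simultaneous active: 2
Minimum registers needed: 2

2


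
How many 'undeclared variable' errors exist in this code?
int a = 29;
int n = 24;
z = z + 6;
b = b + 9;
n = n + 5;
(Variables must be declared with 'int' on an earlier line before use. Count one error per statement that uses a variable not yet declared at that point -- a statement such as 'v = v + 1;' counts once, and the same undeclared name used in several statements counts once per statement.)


Scanning code line by line:
  Line 1: declare 'a' -> declared = ['a']
  Line 2: declare 'n' -> declared = ['a', 'n']
  Line 3: use 'z' -> ERROR (undeclared)
  Line 4: use 'b' -> ERROR (undeclared)
  Line 5: use 'n' -> OK (declared)
Total undeclared variable errors: 2

2


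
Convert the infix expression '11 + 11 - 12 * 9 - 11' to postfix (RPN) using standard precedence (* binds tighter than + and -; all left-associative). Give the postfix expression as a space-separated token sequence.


Applying the shunting-yard algorithm:
  Operand 11 -> output
  Push '+' onto operator stack -> op-stack: [+]
  Operand 11 -> output
  See '-' (prec 1); top '+' (prec 1) >= it -> pop '+' to output
  Push '-' onto operator stack -> op-stack: [-]
  Operand 12 -> output
  Push '*' onto operator stack -> op-stack: [-, *]
  Operand 9 -> output
  See '-' (prec 1); top '*' (prec 2) >= it -> pop '*' to output
  See '-' (prec 1); top '-' (prec 1) >= it -> pop '-' to output
  Push '-' onto operator stack -> op-stack: [-]
  Operand 11 -> output
  End of input: pop '-' to output
Postfix result: 11 11 + 12 9 * - 11 -

11 11 + 12 9 * - 11 -


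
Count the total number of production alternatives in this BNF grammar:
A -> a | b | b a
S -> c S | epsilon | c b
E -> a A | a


Counting alternatives per rule:
  A: 3 alternative(s)
  S: 3 alternative(s)
  E: 2 alternative(s)
Sum: 3 + 3 + 2 = 8

8


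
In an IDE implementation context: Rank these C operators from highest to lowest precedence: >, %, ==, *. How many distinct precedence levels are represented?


Looking up precedence for each operator:
  > -> precedence 4
  % -> precedence 6
  == -> precedence 3
  * -> precedence 6
Sorted highest to lowest: %, *, >, ==
Distinct precedence values: [6, 4, 3]
Number of distinct levels: 3

3


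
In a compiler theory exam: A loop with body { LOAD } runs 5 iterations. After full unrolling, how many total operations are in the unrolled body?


Loop body operations: LOAD (1 op per iteration)
Unrolling 5 iterations:
  Iteration 1: LOAD (1 ops)
  Iteration 2: LOAD (1 ops)
  Iteration 3: LOAD (1 ops)
  Iteration 4: LOAD (1 ops)
  Iteration 5: LOAD (1 ops)
Total: 5 iterations * 1 ops/iter = 5 operations

5


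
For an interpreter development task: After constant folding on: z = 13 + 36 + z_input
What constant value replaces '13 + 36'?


Identifying constant sub-expression:
  Original: z = 13 + 36 + z_input
  13 and 36 are both compile-time constants
  Evaluating: 13 + 36 = 49
  After folding: z = 49 + z_input

49


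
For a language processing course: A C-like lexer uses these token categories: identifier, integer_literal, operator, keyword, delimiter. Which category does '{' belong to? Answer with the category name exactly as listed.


Token: '{'
Checking categories:
  identifier: no
  integer_literal: no
  operator: no
  keyword: no
  delimiter: YES
Category: delimiter

delimiter


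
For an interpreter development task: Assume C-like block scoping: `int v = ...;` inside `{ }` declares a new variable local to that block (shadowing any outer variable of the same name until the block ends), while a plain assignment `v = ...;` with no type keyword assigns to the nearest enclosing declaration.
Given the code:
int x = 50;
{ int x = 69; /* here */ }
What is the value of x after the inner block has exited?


Analyzing scoping rules:
Outer scope: declares x = 50
Inner block: 'int x = 69;' declares a NEW x that shadows the outer one
When the block exits the inner x goes out of scope; the outer x was never modified -> 50
Result: 50

50


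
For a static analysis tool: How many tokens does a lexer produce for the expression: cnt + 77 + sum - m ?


Scanning 'cnt + 77 + sum - m'
Token 1: 'cnt' -> identifier
Token 2: '+' -> operator
Token 3: '77' -> integer_literal
Token 4: '+' -> operator
Token 5: 'sum' -> identifier
Token 6: '-' -> operator
Token 7: 'm' -> identifier
Total tokens: 7

7


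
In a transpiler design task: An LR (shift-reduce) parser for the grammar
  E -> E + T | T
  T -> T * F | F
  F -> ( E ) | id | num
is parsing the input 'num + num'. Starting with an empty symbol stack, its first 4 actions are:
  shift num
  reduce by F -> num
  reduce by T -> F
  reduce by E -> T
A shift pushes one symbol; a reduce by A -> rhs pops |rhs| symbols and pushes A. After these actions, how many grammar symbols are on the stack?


Tracking the symbol stack through each action:
  Action 1: shift 'num' : push -> stack = [num] (size 1)
  Action 2: reduce by F -> num : pop 1, push F -> stack = [F] (size 1)
  Action 3: reduce by T -> F : pop 1, push T -> stack = [T] (size 1)
  Action 4: reduce by E -> T : pop 1, push E -> stack = [E] (size 1)
Final stack size: 1

1


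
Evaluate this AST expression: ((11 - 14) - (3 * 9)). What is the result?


Expression: ((11 - 14) - (3 * 9))
Evaluating step by step:
  11 - 14 = -3
  3 * 9 = 27
  -3 - 27 = -30
Result: -30

-30


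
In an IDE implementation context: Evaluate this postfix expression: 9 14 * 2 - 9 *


Processing tokens left to right:
Push 9, Push 14
Pop 9 and 14, compute 9 * 14 = 126, push 126
Push 2
Pop 126 and 2, compute 126 - 2 = 124, push 124
Push 9
Pop 124 and 9, compute 124 * 9 = 1116, push 1116
Stack result: 1116

1116


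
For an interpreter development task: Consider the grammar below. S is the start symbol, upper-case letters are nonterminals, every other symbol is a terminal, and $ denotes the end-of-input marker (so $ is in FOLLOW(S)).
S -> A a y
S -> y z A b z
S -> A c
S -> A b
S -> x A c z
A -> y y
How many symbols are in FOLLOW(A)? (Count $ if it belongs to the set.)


S is the start symbol and does not occur in any rule body, so FOLLOW(S) = {$}.
Examining every occurrence of A in a rule body:
  S -> A a y : A is followed by terminal 'a' -> add 'a'
  S -> y z A b z : A is followed by terminal 'b' -> add 'b'
  S -> A c : A is followed by terminal 'c' -> add 'c'
  S -> A b : A is followed by terminal 'b' -> add 'b' (already in the set)
  S -> x A c z : A is followed by terminal 'c' -> add 'c' (already in the set)
  A -> y y : A does not occur in the body -> contributes nothing
FOLLOW(A) = {a, b, c}
Count: 3

3


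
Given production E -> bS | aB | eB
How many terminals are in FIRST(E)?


Production: E -> bS | aB | eB
Examining each alternative for leading terminals:
  E -> bS : first terminal = 'b'
  E -> aB : first terminal = 'a'
  E -> eB : first terminal = 'e'
FIRST(E) = {a, b, e}
Count: 3

3


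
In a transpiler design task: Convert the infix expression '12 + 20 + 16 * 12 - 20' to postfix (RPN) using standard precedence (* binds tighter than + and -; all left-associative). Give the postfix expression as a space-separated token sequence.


Applying the shunting-yard algorithm:
  Operand 12 -> output
  Push '+' onto operator stack -> op-stack: [+]
  Operand 20 -> output
  See '+' (prec 1); top '+' (prec 1) >= it -> pop '+' to output
  Push '+' onto operator stack -> op-stack: [+]
  Operand 16 -> output
  Push '*' onto operator stack -> op-stack: [+, *]
  Operand 12 -> output
  See '-' (prec 1); top '*' (prec 2) >= it -> pop '*' to output
  See '-' (prec 1); top '+' (prec 1) >= it -> pop '+' to output
  Push '-' onto operator stack -> op-stack: [-]
  Operand 20 -> output
  End of input: pop '-' to output
Postfix result: 12 20 + 16 12 * + 20 -

12 20 + 16 12 * + 20 -


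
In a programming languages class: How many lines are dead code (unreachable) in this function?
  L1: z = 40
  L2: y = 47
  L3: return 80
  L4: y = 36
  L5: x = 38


Analyzing control flow:
  L1: reachable (before return)
  L2: reachable (before return)
  L3: reachable (return statement)
  L4: DEAD (after return at L3)
  L5: DEAD (after return at L3)
Return at L3, total lines = 5
Dead lines: L4 through L5
Count: 2

2


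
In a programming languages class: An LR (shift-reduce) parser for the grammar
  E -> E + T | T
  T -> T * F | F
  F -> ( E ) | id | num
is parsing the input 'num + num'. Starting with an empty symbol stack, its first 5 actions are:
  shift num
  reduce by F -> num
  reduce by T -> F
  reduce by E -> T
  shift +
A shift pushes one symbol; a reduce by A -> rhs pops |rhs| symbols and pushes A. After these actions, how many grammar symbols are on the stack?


Tracking the symbol stack through each action:
  Action 1: shift 'num' : push -> stack = [num] (size 1)
  Action 2: reduce by F -> num : pop 1, push F -> stack = [F] (size 1)
  Action 3: reduce by T -> F : pop 1, push T -> stack = [T] (size 1)
  Action 4: reduce by E -> T : pop 1, push E -> stack = [E] (size 1)
  Action 5: shift '+' : push -> stack = [E, +] (size 2)
Final stack size: 2

2


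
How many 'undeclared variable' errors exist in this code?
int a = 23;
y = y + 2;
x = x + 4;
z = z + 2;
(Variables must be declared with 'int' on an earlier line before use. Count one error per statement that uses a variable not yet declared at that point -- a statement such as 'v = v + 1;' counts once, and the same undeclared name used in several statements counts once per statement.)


Scanning code line by line:
  Line 1: declare 'a' -> declared = ['a']
  Line 2: use 'y' -> ERROR (undeclared)
  Line 3: use 'x' -> ERROR (undeclared)
  Line 4: use 'z' -> ERROR (undeclared)
Total undeclared variable errors: 3

3


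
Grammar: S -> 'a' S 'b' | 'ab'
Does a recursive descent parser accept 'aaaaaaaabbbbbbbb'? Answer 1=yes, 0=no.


Grammar accepts strings of the form a^n b^n (n >= 1)
Word: 'aaaaaaaabbbbbbbb'
Counting: 8 a's and 8 b's
Check: 8 == 8? Yes
Derivation (S -> aSb applied 7 time(s), then S -> ab): S => aSb => aaSbb => aaaSbbb => aaaaSbbbb => aaaaaSbbbbb => aaaaaaSbbbbbb => aaaaaaaSbbbbbbb => aaaaaaaabbbbbbbb
Accepted

1


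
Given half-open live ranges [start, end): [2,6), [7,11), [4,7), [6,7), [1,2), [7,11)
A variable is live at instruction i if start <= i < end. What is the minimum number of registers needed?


Live ranges:
  Var0: [2, 6)
  Var1: [7, 11)
  Var2: [4, 7)
  Var3: [6, 7)
  Var4: [1, 2)
  Var5: [7, 11)
Sweep-line events (position, delta, active):
  pos=1 start -> active=1
  pos=2 end -> active=0
  pos=2 start -> active=1
  pos=4 start -> active=2
  pos=6 end -> active=1
  pos=6 start -> active=2
  pos=7 end -> active=1
  pos=7 end -> active=0
  pos=7 start -> active=1
  pos=7 start -> active=2
  pos=11 end -> active=1
  pos=11 end -> active=0
Maximum simultaneous active: 2
Minimum registers needed: 2

2


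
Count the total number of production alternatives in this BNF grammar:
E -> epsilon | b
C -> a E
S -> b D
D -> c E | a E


Counting alternatives per rule:
  E: 2 alternative(s)
  C: 1 alternative(s)
  S: 1 alternative(s)
  D: 2 alternative(s)
Sum: 2 + 1 + 1 + 2 = 6

6


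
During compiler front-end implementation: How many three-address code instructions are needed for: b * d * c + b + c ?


Expression: b * d * c + b + c
Generating three-address code (respecting * over +/- precedence):
  Instruction 1: t1 = b * d
  Instruction 2: t2 = t1 * c
  Instruction 3: t3 = t2 + b
  Instruction 4: t4 = t3 + c
Total instructions: 4

4


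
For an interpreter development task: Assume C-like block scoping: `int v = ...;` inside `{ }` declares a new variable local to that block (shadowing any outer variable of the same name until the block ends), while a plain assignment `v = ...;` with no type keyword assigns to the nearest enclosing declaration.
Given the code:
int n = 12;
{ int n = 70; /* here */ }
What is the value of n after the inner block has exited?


Analyzing scoping rules:
Outer scope: declares n = 12
Inner block: 'int n = 70;' declares a NEW n that shadows the outer one
When the block exits the inner n goes out of scope; the outer n was never modified -> 12
Result: 12

12


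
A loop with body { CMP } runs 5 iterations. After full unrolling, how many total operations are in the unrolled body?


Loop body operations: CMP (1 op per iteration)
Unrolling 5 iterations:
  Iteration 1: CMP (1 ops)
  Iteration 2: CMP (1 ops)
  Iteration 3: CMP (1 ops)
  Iteration 4: CMP (1 ops)
  Iteration 5: CMP (1 ops)
Total: 5 iterations * 1 ops/iter = 5 operations

5


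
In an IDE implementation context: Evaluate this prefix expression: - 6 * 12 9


Parsing prefix expression: - 6 * 12 9
Step 1: Innermost operation '* 12 9'
  12 * 9 = 108
Step 2: Outer operation '- 6 [108]'
  6 - 108 = -102

-102


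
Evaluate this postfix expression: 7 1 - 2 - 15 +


Processing tokens left to right:
Push 7, Push 1
Pop 7 and 1, compute 7 - 1 = 6, push 6
Push 2
Pop 6 and 2, compute 6 - 2 = 4, push 4
Push 15
Pop 4 and 15, compute 4 + 15 = 19, push 19
Stack result: 19

19


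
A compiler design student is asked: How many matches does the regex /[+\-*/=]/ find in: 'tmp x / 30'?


Pattern: /[+\-*/=]/ (operators)
Input: 'tmp x / 30'
Scanning for matches:
  Match 1: '/'
Total matches: 1

1


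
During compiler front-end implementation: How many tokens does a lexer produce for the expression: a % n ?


Scanning 'a % n'
Token 1: 'a' -> identifier
Token 2: '%' -> operator
Token 3: 'n' -> identifier
Total tokens: 3

3


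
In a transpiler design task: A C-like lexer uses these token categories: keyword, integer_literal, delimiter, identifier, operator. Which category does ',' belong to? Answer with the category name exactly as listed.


Token: ','
Checking categories:
  identifier: no
  integer_literal: no
  operator: no
  keyword: no
  delimiter: YES
Category: delimiter

delimiter


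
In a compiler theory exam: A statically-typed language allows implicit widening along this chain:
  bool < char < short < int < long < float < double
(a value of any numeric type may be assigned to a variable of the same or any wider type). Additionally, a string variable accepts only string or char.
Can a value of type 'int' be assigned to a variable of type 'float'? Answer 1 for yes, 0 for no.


Target variable type: float
Source value type: int
Numeric ranks: int=3, float=5
Widening allowed iff rank(source) <= rank(target): 3 <= 5? Yes
Result: 1

1


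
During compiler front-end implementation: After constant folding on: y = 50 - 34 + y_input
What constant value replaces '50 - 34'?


Identifying constant sub-expression:
  Original: y = 50 - 34 + y_input
  50 and 34 are both compile-time constants
  Evaluating: 50 - 34 = 16
  After folding: y = 16 + y_input

16


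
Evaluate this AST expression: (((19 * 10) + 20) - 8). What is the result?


Expression: (((19 * 10) + 20) - 8)
Evaluating step by step:
  19 * 10 = 190
  190 + 20 = 210
  210 - 8 = 202
Result: 202

202


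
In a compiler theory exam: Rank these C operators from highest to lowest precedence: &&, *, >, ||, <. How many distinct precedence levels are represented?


Looking up precedence for each operator:
  && -> precedence 2
  * -> precedence 6
  > -> precedence 4
  || -> precedence 1
  < -> precedence 4
Sorted highest to lowest: *, >, <, &&, ||
Distinct precedence values: [6, 4, 2, 1]
Number of distinct levels: 4

4


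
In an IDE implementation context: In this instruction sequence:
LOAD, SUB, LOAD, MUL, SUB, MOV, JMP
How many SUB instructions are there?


Scanning instruction sequence for SUB:
  Position 1: LOAD
  Position 2: SUB <- MATCH
  Position 3: LOAD
  Position 4: MUL
  Position 5: SUB <- MATCH
  Position 6: MOV
  Position 7: JMP
Matches at positions: [2, 5]
Total SUB count: 2

2


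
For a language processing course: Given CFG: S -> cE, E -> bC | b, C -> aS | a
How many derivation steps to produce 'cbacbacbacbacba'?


Grammar: S -> cE, E -> bC | b, C -> aS | a
Deriving 'cbacbacbacbacba':
Step 1: S -> cE => cE
Step 2: E -> bC => cbC
Step 3: C -> aS => cbaS
Step 4: S -> cE => cbacE
Step 5: E -> bC => cbacbC
Step 6: C -> aS => cbacbaS
Step 7: S -> cE => cbacbacE
Step 8: E -> bC => cbacbacbC
Step 9: C -> aS => cbacbacbaS
Step 10: S -> cE => cbacbacbacE
Step 11: E -> bC => cbacbacbacbC
Step 12: C -> aS => cbacbacbacbaS
Step 13: S -> cE => cbacbacbacbacE
Step 14: E -> bC => cbacbacbacbacbC
Step 15: C -> a => cbacbacbacbacba
Total derivation steps: 15

15


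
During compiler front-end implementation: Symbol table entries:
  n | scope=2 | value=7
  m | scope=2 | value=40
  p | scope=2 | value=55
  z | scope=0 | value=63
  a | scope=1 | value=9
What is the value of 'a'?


Searching symbol table for 'a':
  n | scope=2 | value=7
  m | scope=2 | value=40
  p | scope=2 | value=55
  z | scope=0 | value=63
  a | scope=1 | value=9 <- MATCH
Found 'a' at scope 1 with value 9

9


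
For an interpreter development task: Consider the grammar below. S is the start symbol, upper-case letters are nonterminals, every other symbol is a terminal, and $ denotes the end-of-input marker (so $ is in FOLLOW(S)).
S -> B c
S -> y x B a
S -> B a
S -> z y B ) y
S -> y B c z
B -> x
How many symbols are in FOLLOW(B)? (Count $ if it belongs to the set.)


S is the start symbol and does not occur in any rule body, so FOLLOW(S) = {$}.
Examining every occurrence of B in a rule body:
  S -> B c : B is followed by terminal 'c' -> add 'c'
  S -> y x B a : B is followed by terminal 'a' -> add 'a'
  S -> B a : B is followed by terminal 'a' -> add 'a' (already in the set)
  S -> z y B ) y : B is followed by terminal ')' -> add ')'
  S -> y B c z : B is followed by terminal 'c' -> add 'c' (already in the set)
  B -> x : B does not occur in the body -> contributes nothing
FOLLOW(B) = {), a, c}
Count: 3

3


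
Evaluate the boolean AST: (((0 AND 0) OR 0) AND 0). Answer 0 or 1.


Step 1: Evaluate inner node
  0 AND 0 = 0
Step 2: Evaluate next node
  0 OR 0 = 0
Step 3: Evaluate root node
  0 AND 0 = 0

0


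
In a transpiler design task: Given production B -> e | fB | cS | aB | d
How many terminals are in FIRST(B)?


Production: B -> e | fB | cS | aB | d
Examining each alternative for leading terminals:
  B -> e : first terminal = 'e'
  B -> fB : first terminal = 'f'
  B -> cS : first terminal = 'c'
  B -> aB : first terminal = 'a'
  B -> d : first terminal = 'd'
FIRST(B) = {a, c, d, e, f}
Count: 5

5


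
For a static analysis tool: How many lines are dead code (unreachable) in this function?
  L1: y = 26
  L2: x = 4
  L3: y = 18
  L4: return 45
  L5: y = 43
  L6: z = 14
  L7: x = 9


Analyzing control flow:
  L1: reachable (before return)
  L2: reachable (before return)
  L3: reachable (before return)
  L4: reachable (return statement)
  L5: DEAD (after return at L4)
  L6: DEAD (after return at L4)
  L7: DEAD (after return at L4)
Return at L4, total lines = 7
Dead lines: L5 through L7
Count: 3

3


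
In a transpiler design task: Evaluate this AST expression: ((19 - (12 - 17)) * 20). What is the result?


Expression: ((19 - (12 - 17)) * 20)
Evaluating step by step:
  12 - 17 = -5
  19 - -5 = 24
  24 * 20 = 480
Result: 480

480


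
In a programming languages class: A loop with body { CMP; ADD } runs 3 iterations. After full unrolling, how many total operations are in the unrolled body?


Loop body operations: CMP, ADD (2 ops per iteration)
Unrolling 3 iterations:
  Iteration 1: CMP, ADD (2 ops)
  Iteration 2: CMP, ADD (2 ops)
  Iteration 3: CMP, ADD (2 ops)
Total: 3 iterations * 2 ops/iter = 6 operations

6


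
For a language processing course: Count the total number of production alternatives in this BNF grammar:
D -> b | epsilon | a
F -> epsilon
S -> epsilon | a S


Counting alternatives per rule:
  D: 3 alternative(s)
  F: 1 alternative(s)
  S: 2 alternative(s)
Sum: 3 + 1 + 2 = 6

6


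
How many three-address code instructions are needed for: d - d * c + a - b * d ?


Expression: d - d * c + a - b * d
Generating three-address code (respecting * over +/- precedence):
  Instruction 1: t1 = d * c
  Instruction 2: t2 = b * d
  Instruction 3: t3 = d - t1
  Instruction 4: t4 = t3 + a
  Instruction 5: t5 = t4 - t2
Total instructions: 5

5


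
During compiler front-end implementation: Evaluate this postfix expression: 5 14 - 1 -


Processing tokens left to right:
Push 5, Push 14
Pop 5 and 14, compute 5 - 14 = -9, push -9
Push 1
Pop -9 and 1, compute -9 - 1 = -10, push -10
Stack result: -10

-10


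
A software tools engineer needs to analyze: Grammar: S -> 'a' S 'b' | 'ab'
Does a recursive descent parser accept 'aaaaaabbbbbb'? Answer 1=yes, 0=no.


Grammar accepts strings of the form a^n b^n (n >= 1)
Word: 'aaaaaabbbbbb'
Counting: 6 a's and 6 b's
Check: 6 == 6? Yes
Derivation (S -> aSb applied 5 time(s), then S -> ab): S => aSb => aaSbb => aaaSbbb => aaaaSbbbb => aaaaaSbbbbb => aaaaaabbbbbb
Accepted

1


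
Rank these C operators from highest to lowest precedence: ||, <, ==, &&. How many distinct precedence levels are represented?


Looking up precedence for each operator:
  || -> precedence 1
  < -> precedence 4
  == -> precedence 3
  && -> precedence 2
Sorted highest to lowest: <, ==, &&, ||
Distinct precedence values: [4, 3, 2, 1]
Number of distinct levels: 4

4


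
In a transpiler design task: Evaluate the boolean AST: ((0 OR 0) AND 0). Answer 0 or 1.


Step 1: Evaluate inner node
  0 OR 0 = 0
Step 2: Evaluate root node
  0 AND 0 = 0

0


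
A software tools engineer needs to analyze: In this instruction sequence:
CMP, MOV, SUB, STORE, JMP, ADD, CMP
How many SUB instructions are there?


Scanning instruction sequence for SUB:
  Position 1: CMP
  Position 2: MOV
  Position 3: SUB <- MATCH
  Position 4: STORE
  Position 5: JMP
  Position 6: ADD
  Position 7: CMP
Matches at positions: [3]
Total SUB count: 1

1


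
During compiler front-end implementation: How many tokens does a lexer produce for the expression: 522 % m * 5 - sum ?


Scanning '522 % m * 5 - sum'
Token 1: '522' -> integer_literal
Token 2: '%' -> operator
Token 3: 'm' -> identifier
Token 4: '*' -> operator
Token 5: '5' -> integer_literal
Token 6: '-' -> operator
Token 7: 'sum' -> identifier
Total tokens: 7

7


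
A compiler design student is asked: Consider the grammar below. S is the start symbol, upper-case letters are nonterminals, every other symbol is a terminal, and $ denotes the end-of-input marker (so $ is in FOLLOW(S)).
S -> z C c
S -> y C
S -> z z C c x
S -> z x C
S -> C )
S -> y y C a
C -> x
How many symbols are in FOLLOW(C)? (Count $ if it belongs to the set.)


S is the start symbol and does not occur in any rule body, so FOLLOW(S) = {$}.
Examining every occurrence of C in a rule body:
  S -> z C c : C is followed by terminal 'c' -> add 'c'
  S -> y C : C is at the right end -> add FOLLOW(S) = {$}
  S -> z z C c x : C is followed by terminal 'c' -> add 'c' (already in the set)
  S -> z x C : C is at the right end -> add FOLLOW(S) = {$} (already in the set)
  S -> C ) : C is followed by terminal ')' -> add ')'
  S -> y y C a : C is followed by terminal 'a' -> add 'a'
  C -> x : C does not occur in the body -> contributes nothing
FOLLOW(C) = {), a, c, $}
Count: 4

4


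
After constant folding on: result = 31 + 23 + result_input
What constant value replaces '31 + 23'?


Identifying constant sub-expression:
  Original: result = 31 + 23 + result_input
  31 and 23 are both compile-time constants
  Evaluating: 31 + 23 = 54
  After folding: result = 54 + result_input

54


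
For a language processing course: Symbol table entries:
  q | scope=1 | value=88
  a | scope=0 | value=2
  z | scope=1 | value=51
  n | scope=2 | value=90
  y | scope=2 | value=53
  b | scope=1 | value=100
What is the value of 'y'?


Searching symbol table for 'y':
  q | scope=1 | value=88
  a | scope=0 | value=2
  z | scope=1 | value=51
  n | scope=2 | value=90
  y | scope=2 | value=53 <- MATCH
  b | scope=1 | value=100
Found 'y' at scope 2 with value 53

53


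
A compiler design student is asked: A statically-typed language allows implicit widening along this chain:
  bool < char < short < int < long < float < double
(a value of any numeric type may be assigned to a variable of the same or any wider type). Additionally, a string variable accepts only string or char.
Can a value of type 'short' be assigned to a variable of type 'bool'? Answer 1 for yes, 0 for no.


Target variable type: bool
Source value type: short
Numeric ranks: short=2, bool=0
Widening allowed iff rank(source) <= rank(target): 2 <= 0? No
Result: 0

0


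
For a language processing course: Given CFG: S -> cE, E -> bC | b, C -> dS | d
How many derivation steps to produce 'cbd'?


Grammar: S -> cE, E -> bC | b, C -> dS | d
Deriving 'cbd':
Step 1: S -> cE => cE
Step 2: E -> bC => cbC
Step 3: C -> d => cbd
Total derivation steps: 3

3


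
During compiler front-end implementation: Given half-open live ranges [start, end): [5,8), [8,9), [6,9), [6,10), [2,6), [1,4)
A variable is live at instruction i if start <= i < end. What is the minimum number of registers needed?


Live ranges:
  Var0: [5, 8)
  Var1: [8, 9)
  Var2: [6, 9)
  Var3: [6, 10)
  Var4: [2, 6)
  Var5: [1, 4)
Sweep-line events (position, delta, active):
  pos=1 start -> active=1
  pos=2 start -> active=2
  pos=4 end -> active=1
  pos=5 start -> active=2
  pos=6 end -> active=1
  pos=6 start -> active=2
  pos=6 start -> active=3
  pos=8 end -> active=2
  pos=8 start -> active=3
  pos=9 end -> active=2
  pos=9 end -> active=1
  pos=10 end -> active=0
Maximum simultaneous active: 3
Minimum registers needed: 3

3


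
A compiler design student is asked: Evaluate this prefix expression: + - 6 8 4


Parsing prefix expression: + - 6 8 4
Step 1: Innermost operation '- 6 8'
  6 - 8 = -2
Step 2: Outer operation '+ [-2] 4'
  -2 + 4 = 2

2


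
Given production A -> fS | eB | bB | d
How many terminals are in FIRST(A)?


Production: A -> fS | eB | bB | d
Examining each alternative for leading terminals:
  A -> fS : first terminal = 'f'
  A -> eB : first terminal = 'e'
  A -> bB : first terminal = 'b'
  A -> d : first terminal = 'd'
FIRST(A) = {b, d, e, f}
Count: 4

4


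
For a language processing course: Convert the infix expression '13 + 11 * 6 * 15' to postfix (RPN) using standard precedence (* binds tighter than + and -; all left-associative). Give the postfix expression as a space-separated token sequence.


Applying the shunting-yard algorithm:
  Operand 13 -> output
  Push '+' onto operator stack -> op-stack: [+]
  Operand 11 -> output
  Push '*' onto operator stack -> op-stack: [+, *]
  Operand 6 -> output
  See '*' (prec 2); top '*' (prec 2) >= it -> pop '*' to output
  Push '*' onto operator stack -> op-stack: [+, *]
  Operand 15 -> output
  End of input: pop '*' to output
  End of input: pop '+' to output
Postfix result: 13 11 6 * 15 * +

13 11 6 * 15 * +


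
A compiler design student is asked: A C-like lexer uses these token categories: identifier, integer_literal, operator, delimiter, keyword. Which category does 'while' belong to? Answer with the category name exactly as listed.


Token: 'while'
Checking categories:
  identifier: no
  integer_literal: no
  operator: no
  keyword: YES
  delimiter: no
Category: keyword

keyword


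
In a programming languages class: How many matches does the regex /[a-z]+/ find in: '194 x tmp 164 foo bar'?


Pattern: /[a-z]+/ (identifiers)
Input: '194 x tmp 164 foo bar'
Scanning for matches:
  Match 1: 'x'
  Match 2: 'tmp'
  Match 3: 'foo'
  Match 4: 'bar'
Total matches: 4

4


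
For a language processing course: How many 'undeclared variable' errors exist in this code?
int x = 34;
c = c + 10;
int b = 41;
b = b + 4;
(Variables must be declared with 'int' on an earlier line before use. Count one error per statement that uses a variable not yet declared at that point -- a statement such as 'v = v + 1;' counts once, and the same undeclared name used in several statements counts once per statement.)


Scanning code line by line:
  Line 1: declare 'x' -> declared = ['x']
  Line 2: use 'c' -> ERROR (undeclared)
  Line 3: declare 'b' -> declared = ['b', 'x']
  Line 4: use 'b' -> OK (declared)
Total undeclared variable errors: 1

1


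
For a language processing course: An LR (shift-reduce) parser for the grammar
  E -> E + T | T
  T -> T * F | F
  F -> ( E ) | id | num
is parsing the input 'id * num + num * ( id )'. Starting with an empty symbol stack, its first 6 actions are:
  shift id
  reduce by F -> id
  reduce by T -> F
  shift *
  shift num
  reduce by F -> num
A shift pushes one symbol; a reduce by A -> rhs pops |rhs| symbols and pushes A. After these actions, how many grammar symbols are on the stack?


Tracking the symbol stack through each action:
  Action 1: shift 'id' : push -> stack = [id] (size 1)
  Action 2: reduce by F -> id : pop 1, push F -> stack = [F] (size 1)
  Action 3: reduce by T -> F : pop 1, push T -> stack = [T] (size 1)
  Action 4: shift '*' : push -> stack = [T, *] (size 2)
  Action 5: shift 'num' : push -> stack = [T, *, num] (size 3)
  Action 6: reduce by F -> num : pop 1, push F -> stack = [T, *, F] (size 3)
Final stack size: 3

3


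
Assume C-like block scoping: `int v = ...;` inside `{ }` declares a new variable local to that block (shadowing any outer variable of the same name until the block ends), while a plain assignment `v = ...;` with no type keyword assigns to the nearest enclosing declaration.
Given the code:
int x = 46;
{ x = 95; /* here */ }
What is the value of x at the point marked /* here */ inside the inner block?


Analyzing scoping rules:
Outer scope: declares x = 46
Inner block: 'x = 95;' has no type keyword, so it is an assignment to the outer x (no shadowing)
Inside the block, after the assignment -> 95
Result: 95

95


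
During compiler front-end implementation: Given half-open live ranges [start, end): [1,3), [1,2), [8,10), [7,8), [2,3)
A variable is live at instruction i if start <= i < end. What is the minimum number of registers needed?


Live ranges:
  Var0: [1, 3)
  Var1: [1, 2)
  Var2: [8, 10)
  Var3: [7, 8)
  Var4: [2, 3)
Sweep-line events (position, delta, active):
  pos=1 start -> active=1
  pos=1 start -> active=2
  pos=2 end -> active=1
  pos=2 start -> active=2
  pos=3 end -> active=1
  pos=3 end -> active=0
  pos=7 start -> active=1
  pos=8 end -> active=0
  pos=8 start -> active=1
  pos=10 end -> active=0
Maximum simultaneous active: 2
Minimum registers needed: 2

2


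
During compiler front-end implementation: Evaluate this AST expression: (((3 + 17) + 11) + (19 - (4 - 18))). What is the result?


Expression: (((3 + 17) + 11) + (19 - (4 - 18)))
Evaluating step by step:
  3 + 17 = 20
  20 + 11 = 31
  4 - 18 = -14
  19 - -14 = 33
  31 + 33 = 64
Result: 64

64


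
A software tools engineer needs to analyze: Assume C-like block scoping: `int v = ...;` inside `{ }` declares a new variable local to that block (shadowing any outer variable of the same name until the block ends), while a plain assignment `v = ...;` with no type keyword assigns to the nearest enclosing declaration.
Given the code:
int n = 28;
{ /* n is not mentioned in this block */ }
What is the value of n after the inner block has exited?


Analyzing scoping rules:
Outer scope: declares n = 28
Inner block: n is neither redeclared nor assigned -> unchanged
After the block -> 28
Result: 28

28


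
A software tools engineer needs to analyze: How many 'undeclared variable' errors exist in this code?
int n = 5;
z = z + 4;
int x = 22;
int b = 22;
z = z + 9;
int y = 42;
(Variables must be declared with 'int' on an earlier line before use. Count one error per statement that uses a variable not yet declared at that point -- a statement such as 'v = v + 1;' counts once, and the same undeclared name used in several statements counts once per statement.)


Scanning code line by line:
  Line 1: declare 'n' -> declared = ['n']
  Line 2: use 'z' -> ERROR (undeclared)
  Line 3: declare 'x' -> declared = ['n', 'x']
  Line 4: declare 'b' -> declared = ['b', 'n', 'x']
  Line 5: use 'z' -> ERROR (undeclared)
  Line 6: declare 'y' -> declared = ['b', 'n', 'x', 'y']
Total undeclared variable errors: 2

2


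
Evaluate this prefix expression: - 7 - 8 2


Parsing prefix expression: - 7 - 8 2
Step 1: Innermost operation '- 8 2'
  8 - 2 = 6
Step 2: Outer operation '- 7 [6]'
  7 - 6 = 1

1


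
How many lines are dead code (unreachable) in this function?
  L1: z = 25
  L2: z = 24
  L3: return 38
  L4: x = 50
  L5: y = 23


Analyzing control flow:
  L1: reachable (before return)
  L2: reachable (before return)
  L3: reachable (return statement)
  L4: DEAD (after return at L3)
  L5: DEAD (after return at L3)
Return at L3, total lines = 5
Dead lines: L4 through L5
Count: 2

2


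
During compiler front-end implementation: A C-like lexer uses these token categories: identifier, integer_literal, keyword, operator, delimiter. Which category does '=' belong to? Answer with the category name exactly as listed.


Token: '='
Checking categories:
  identifier: no
  integer_literal: no
  operator: YES
  keyword: no
  delimiter: no
Category: operator

operator


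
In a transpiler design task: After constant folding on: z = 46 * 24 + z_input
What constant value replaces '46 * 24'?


Identifying constant sub-expression:
  Original: z = 46 * 24 + z_input
  46 and 24 are both compile-time constants
  Evaluating: 46 * 24 = 1104
  After folding: z = 1104 + z_input

1104


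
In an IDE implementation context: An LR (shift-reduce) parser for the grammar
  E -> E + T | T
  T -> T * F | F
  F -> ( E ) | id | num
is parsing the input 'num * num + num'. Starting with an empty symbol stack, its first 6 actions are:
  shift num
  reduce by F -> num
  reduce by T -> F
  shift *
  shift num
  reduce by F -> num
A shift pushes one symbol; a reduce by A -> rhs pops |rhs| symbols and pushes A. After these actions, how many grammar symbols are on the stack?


Tracking the symbol stack through each action:
  Action 1: shift 'num' : push -> stack = [num] (size 1)
  Action 2: reduce by F -> num : pop 1, push F -> stack = [F] (size 1)
  Action 3: reduce by T -> F : pop 1, push T -> stack = [T] (size 1)
  Action 4: shift '*' : push -> stack = [T, *] (size 2)
  Action 5: shift 'num' : push -> stack = [T, *, num] (size 3)
  Action 6: reduce by F -> num : pop 1, push F -> stack = [T, *, F] (size 3)
Final stack size: 3

3
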